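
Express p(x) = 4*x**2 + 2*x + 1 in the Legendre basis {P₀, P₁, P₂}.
(7/3)P₀ + (2)P₁ + (8/3)P₂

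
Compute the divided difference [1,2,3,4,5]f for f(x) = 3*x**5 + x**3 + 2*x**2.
45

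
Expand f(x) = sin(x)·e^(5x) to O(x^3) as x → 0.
x + 5*x**2 + O(x**3)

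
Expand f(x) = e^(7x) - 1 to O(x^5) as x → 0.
7*x + 49*x**2/2 + 343*x**3/6 + 2401*x**4/24 + O(x**5)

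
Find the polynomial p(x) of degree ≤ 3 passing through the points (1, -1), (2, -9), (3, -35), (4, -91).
-2*x**3 + 3*x**2 - 3*x + 1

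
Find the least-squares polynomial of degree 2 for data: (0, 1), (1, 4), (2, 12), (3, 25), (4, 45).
41/35 + (-17/70)x + (39/14)x²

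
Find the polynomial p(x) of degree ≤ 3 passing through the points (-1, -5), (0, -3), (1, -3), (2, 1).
x**3 - x**2 - 3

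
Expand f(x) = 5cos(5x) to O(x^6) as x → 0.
5 - 125*x**2/2 + 3125*x**4/24 + O(x**6)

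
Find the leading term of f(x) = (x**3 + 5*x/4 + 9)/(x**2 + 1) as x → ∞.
x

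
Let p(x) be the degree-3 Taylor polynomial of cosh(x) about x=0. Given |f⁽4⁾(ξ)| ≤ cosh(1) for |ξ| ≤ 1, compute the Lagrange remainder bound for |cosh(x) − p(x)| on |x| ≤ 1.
cosh(1)/24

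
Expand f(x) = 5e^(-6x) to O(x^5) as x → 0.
5 - 30*x + 90*x**2 - 180*x**3 + 270*x**4 + O(x**5)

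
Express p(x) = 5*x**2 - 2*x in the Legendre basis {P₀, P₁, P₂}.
(5/3)P₀ + (-2)P₁ + (10/3)P₂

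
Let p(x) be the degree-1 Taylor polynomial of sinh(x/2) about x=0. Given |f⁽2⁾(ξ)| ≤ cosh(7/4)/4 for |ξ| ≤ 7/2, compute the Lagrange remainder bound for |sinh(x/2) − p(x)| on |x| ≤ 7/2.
49*cosh(7/4)/32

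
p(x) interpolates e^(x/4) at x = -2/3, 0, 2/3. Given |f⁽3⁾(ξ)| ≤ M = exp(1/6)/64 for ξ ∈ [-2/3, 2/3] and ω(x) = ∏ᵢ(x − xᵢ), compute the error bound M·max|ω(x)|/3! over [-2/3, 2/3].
sqrt(3)*exp(1/6)/5832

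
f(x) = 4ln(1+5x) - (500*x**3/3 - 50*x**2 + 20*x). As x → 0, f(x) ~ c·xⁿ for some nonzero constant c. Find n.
4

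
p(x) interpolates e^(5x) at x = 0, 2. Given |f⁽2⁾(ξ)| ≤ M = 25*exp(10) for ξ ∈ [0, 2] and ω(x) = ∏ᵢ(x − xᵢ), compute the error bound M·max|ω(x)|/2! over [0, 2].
25*exp(10)/2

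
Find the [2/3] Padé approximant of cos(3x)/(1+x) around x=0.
(1 - 15*x**2/4)/(3*x**3/4 + 3*x**2/4 + x + 1)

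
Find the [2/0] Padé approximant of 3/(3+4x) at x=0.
16*x**2/9 - 4*x/3 + 1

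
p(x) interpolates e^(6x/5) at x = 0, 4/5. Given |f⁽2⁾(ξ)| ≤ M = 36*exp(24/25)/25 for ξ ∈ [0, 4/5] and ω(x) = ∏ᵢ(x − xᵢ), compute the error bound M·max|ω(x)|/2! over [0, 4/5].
72*exp(24/25)/625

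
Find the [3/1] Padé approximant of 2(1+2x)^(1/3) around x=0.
(-16*x**3/81 + 8*x**2/9 + 4*x + 2)/(4*x/3 + 1)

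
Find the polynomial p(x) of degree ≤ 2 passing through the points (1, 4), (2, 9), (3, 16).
x**2 + 2*x + 1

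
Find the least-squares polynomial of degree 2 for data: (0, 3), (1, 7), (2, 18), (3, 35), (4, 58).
101/35 + (43/35)x + (22/7)x²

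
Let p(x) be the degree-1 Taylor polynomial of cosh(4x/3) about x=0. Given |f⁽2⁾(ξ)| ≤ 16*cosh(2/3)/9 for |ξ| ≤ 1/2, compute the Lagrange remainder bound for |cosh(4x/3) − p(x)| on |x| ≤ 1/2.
2*cosh(2/3)/9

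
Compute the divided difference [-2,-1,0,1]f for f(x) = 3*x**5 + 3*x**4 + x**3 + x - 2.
10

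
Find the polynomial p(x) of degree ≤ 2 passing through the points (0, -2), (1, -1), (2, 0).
x - 2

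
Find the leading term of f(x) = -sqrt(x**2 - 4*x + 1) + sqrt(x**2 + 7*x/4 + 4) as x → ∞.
23/8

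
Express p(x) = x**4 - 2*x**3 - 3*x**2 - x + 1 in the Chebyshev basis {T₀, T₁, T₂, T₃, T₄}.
(-1/8)T₀ + (-5/2)T₁ - T₂ + (-1/2)T₃ + (1/8)T₄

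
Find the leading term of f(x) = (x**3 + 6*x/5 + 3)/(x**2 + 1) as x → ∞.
x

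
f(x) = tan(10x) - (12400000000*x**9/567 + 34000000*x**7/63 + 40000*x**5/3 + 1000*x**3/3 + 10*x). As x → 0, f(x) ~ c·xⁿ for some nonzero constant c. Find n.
11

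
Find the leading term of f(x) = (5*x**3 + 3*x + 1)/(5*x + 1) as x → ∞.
x**2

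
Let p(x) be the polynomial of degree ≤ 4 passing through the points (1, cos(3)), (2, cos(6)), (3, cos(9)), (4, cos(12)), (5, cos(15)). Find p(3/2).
35*cos(3)/128 - 5*cos(15)/128 + 7*cos(12)/32 - 35*cos(9)/64 + 35*cos(6)/32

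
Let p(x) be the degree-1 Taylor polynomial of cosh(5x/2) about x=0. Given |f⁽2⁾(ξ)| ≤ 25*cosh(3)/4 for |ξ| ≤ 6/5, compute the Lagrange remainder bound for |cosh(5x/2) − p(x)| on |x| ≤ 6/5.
9*cosh(3)/2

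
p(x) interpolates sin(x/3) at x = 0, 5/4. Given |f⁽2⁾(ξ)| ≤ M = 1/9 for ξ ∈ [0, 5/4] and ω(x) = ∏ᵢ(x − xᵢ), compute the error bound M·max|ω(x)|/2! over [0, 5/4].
25/1152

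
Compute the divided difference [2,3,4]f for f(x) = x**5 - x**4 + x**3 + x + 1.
239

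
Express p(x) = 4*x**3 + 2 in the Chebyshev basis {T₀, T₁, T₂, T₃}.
(2)T₀ + (3)T₁ + T₃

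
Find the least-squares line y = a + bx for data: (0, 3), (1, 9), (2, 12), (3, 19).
a = 31/10, b = 51/10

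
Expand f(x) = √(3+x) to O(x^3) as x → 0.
sqrt(3) + sqrt(3)*x/6 - sqrt(3)*x**2/72 + O(x**3)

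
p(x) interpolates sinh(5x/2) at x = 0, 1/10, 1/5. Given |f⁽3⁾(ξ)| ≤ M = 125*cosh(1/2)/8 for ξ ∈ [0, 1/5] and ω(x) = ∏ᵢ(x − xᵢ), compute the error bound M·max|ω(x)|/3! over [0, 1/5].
sqrt(3)*cosh(1/2)/1728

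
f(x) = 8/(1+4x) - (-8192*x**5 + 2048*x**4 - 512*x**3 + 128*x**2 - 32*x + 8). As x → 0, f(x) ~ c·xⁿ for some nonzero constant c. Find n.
6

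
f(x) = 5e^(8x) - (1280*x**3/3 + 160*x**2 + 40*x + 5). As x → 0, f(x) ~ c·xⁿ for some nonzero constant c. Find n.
4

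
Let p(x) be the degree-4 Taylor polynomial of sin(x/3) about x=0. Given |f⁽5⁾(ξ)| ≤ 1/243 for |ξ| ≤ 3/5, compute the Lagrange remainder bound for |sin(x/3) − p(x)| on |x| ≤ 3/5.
1/375000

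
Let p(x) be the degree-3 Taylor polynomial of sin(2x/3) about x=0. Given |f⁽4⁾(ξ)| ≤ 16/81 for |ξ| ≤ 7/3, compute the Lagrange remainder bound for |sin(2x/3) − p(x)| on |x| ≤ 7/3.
4802/19683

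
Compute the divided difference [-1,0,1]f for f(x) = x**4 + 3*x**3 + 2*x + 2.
1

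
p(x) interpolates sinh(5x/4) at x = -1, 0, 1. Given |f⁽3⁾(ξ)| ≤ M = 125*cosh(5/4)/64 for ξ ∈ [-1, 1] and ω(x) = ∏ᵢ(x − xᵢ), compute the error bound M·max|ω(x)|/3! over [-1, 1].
125*sqrt(3)*cosh(5/4)/1728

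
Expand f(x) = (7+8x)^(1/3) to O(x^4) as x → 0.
7**(1/3) + 8*7**(1/3)*x/21 - 64*7**(1/3)*x**2/441 + 2560*7**(1/3)*x**3/27783 + O(x**4)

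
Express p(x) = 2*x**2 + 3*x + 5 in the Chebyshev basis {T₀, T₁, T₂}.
(6)T₀ + (3)T₁ + T₂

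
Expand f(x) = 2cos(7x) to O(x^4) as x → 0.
2 - 49*x**2 + O(x**4)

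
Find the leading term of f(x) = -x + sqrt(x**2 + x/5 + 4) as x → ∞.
1/10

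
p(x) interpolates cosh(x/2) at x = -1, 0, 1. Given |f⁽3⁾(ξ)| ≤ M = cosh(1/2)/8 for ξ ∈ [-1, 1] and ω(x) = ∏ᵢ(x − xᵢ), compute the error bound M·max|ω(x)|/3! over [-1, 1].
sqrt(3)*cosh(1/2)/216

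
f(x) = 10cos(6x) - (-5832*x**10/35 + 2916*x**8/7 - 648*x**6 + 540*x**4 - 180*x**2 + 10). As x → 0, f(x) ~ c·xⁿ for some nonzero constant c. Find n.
12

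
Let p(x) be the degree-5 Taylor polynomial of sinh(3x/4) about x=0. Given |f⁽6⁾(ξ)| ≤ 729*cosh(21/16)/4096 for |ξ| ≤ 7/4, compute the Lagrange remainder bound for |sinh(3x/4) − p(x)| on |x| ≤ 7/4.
9529569*cosh(21/16)/1342177280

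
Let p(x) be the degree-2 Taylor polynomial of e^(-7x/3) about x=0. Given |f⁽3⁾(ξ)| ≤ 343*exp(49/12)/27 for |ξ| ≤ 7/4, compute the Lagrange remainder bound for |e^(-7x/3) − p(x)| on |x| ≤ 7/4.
117649*exp(49/12)/10368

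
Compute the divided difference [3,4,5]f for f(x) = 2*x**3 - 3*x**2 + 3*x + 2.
21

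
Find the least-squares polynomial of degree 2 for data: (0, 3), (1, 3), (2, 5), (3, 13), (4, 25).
23/7 + (-111/35)x + (15/7)x²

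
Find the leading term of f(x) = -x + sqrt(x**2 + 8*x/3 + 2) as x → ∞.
4/3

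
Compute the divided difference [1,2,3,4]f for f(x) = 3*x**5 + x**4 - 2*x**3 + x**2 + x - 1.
203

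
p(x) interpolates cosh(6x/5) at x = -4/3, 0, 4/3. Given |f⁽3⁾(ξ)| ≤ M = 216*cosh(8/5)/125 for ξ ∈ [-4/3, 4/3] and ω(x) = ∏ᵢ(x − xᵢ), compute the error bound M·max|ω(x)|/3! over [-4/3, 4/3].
512*sqrt(3)*cosh(8/5)/3375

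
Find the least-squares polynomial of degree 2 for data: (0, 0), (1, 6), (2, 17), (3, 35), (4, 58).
2/35 + (39/14)x + (41/14)x²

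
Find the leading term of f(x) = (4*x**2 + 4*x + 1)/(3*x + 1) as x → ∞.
4*x/3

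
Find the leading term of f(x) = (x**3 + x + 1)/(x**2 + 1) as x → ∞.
x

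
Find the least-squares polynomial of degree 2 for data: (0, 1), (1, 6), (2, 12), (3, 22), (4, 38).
53/35 + (11/7)x + (13/7)x²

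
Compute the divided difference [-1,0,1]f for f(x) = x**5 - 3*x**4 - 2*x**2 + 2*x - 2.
-5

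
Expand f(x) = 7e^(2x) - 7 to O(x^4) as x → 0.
14*x + 14*x**2 + 28*x**3/3 + O(x**4)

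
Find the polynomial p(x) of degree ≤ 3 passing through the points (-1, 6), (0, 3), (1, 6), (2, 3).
-2*x**3 + 3*x**2 + 2*x + 3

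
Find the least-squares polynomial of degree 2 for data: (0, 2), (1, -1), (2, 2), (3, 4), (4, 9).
54/35 + (-167/70)x + (15/14)x²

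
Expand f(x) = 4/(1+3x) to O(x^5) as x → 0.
4 - 12*x + 36*x**2 - 108*x**3 + 324*x**4 + O(x**5)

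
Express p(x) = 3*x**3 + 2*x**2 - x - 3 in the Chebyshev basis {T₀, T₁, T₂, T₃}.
(-2)T₀ + (5/4)T₁ + T₂ + (3/4)T₃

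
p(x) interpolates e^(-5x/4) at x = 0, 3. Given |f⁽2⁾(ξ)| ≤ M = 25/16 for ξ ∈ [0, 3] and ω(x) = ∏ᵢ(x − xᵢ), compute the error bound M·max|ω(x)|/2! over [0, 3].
225/128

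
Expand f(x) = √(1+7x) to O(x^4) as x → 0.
1 + 7*x/2 - 49*x**2/8 + 343*x**3/16 + O(x**4)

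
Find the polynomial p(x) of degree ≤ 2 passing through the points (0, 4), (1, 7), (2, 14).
2*x**2 + x + 4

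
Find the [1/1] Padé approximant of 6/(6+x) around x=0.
1/(x/6 + 1)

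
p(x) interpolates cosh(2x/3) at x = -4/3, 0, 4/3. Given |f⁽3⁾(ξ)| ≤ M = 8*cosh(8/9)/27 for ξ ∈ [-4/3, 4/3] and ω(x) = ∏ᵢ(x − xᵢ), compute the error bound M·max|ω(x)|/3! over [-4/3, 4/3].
512*sqrt(3)*cosh(8/9)/19683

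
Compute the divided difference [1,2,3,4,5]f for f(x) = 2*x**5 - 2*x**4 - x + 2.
28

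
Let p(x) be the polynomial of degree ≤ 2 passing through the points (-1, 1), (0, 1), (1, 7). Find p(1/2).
13/4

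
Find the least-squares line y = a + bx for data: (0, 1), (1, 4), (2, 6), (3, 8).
a = 13/10, b = 23/10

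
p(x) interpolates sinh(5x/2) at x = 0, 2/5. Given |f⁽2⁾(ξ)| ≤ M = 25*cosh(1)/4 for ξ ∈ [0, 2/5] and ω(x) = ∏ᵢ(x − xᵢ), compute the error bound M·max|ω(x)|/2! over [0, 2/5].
cosh(1)/8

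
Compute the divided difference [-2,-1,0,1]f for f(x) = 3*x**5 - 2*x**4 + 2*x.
19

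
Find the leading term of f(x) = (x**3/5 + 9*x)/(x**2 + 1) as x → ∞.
x/5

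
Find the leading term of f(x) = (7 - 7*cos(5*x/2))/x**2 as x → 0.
175/8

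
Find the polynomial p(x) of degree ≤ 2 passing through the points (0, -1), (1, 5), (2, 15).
2*x**2 + 4*x - 1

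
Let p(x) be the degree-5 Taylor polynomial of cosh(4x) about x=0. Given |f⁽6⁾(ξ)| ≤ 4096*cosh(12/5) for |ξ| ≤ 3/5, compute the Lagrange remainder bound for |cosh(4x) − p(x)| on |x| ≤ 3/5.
20736*cosh(12/5)/78125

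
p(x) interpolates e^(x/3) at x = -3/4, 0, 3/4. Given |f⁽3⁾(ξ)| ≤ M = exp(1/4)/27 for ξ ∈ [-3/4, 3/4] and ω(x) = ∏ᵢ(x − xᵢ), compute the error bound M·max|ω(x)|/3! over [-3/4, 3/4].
sqrt(3)*exp(1/4)/1728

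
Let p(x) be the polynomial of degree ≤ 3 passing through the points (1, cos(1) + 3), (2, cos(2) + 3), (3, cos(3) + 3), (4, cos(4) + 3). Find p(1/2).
21*cos(3)/16 - 5*cos(4)/16 - 35*cos(2)/16 + 35*cos(1)/16 + 3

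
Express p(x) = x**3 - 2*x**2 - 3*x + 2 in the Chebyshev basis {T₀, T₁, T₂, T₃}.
T₀ + (-9/4)T₁ - T₂ + (1/4)T₃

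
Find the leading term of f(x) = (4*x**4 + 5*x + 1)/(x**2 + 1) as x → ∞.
4*x**2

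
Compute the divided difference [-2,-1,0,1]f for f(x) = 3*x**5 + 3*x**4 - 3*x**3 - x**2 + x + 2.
6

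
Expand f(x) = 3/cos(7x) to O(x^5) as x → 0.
3 + 147*x**2/2 + 12005*x**4/8 + O(x**5)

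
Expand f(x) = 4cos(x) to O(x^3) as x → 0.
4 - 2*x**2 + O(x**3)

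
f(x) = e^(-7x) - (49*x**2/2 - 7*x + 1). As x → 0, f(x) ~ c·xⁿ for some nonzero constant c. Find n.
3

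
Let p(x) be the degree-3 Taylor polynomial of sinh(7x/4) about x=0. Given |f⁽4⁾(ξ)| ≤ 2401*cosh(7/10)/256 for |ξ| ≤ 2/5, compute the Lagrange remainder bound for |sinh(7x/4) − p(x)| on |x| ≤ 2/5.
2401*cosh(7/10)/240000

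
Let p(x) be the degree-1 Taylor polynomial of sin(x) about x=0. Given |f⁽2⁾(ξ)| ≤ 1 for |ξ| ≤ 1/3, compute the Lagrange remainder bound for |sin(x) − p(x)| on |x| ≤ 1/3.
1/18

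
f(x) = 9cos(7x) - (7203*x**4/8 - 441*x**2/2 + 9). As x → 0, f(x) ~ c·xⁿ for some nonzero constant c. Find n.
6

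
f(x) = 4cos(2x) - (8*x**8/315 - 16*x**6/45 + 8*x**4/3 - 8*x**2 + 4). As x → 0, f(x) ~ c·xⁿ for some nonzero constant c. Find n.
10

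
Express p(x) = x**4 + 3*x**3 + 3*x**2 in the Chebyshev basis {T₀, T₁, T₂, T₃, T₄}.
(15/8)T₀ + (9/4)T₁ + (2)T₂ + (3/4)T₃ + (1/8)T₄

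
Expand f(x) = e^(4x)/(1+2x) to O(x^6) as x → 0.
1 + 2*x + 4*x**2 + 8*x**3/3 + 16*x**4/3 - 32*x**5/15 + O(x**6)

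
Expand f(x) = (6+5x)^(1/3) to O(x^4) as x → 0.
6**(1/3) + 5*6**(1/3)*x/18 - 25*6**(1/3)*x**2/324 + 625*6**(1/3)*x**3/17496 + O(x**4)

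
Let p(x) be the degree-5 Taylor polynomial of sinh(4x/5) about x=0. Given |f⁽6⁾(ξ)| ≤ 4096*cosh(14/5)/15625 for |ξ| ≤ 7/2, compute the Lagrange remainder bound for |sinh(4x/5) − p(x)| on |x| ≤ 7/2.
470596*cosh(14/5)/703125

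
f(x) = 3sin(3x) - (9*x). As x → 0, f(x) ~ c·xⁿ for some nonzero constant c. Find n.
3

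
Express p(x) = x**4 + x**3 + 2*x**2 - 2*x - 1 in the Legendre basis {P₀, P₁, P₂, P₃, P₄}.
(-2/15)P₀ + (-7/5)P₁ + (40/21)P₂ + (2/5)P₃ + (8/35)P₄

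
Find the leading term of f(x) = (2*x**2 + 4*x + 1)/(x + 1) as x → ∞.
2*x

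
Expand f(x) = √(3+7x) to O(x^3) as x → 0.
sqrt(3) + 7*sqrt(3)*x/6 - 49*sqrt(3)*x**2/72 + O(x**3)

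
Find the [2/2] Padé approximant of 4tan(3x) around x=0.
12*x/(1 - 3*x**2)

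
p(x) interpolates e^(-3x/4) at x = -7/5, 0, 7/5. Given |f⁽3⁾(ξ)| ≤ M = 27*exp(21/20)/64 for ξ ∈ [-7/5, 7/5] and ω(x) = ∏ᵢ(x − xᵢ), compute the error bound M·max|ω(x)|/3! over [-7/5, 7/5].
343*sqrt(3)*exp(21/20)/8000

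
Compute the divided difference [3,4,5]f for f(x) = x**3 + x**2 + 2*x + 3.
13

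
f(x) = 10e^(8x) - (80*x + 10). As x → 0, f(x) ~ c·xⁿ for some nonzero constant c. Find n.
2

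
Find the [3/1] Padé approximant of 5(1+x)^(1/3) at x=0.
(-5*x**3/81 + 5*x**2/9 + 5*x + 5)/(2*x/3 + 1)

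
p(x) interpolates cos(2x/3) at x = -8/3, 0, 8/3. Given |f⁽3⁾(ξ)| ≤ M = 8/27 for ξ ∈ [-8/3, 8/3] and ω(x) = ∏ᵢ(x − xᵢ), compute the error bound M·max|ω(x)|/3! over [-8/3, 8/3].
4096*sqrt(3)/19683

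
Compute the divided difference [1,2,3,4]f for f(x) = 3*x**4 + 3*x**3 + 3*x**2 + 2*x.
33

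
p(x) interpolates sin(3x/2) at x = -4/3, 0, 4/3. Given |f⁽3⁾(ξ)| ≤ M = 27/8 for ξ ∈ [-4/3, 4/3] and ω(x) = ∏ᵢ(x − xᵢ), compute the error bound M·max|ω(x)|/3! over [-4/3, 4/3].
8*sqrt(3)/27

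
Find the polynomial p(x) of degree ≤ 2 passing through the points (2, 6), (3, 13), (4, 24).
2*x**2 - 3*x + 4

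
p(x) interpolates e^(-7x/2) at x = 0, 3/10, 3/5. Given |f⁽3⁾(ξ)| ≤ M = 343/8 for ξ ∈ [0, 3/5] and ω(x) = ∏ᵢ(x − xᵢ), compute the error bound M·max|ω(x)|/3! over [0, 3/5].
343*sqrt(3)/8000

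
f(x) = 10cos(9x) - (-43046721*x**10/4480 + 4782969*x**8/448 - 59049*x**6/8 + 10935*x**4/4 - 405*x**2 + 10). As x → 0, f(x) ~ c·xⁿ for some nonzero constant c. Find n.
12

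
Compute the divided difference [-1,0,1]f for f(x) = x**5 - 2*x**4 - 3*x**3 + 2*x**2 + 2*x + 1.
0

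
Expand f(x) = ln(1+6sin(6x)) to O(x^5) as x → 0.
36*x - 648*x**2 + 15336*x**3 - 412128*x**4 + O(x**5)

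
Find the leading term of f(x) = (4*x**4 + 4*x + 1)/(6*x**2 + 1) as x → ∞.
2*x**2/3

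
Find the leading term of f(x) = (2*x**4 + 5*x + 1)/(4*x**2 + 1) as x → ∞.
x**2/2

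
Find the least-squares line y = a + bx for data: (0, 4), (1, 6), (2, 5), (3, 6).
a = 9/2, b = 1/2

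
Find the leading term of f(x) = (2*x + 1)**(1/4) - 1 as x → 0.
x/2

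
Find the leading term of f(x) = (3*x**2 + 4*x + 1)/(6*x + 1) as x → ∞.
x/2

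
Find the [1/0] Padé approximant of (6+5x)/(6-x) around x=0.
x + 1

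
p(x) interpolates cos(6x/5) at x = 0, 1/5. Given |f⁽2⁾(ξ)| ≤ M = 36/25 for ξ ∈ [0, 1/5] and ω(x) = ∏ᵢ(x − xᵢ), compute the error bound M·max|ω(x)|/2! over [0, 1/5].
9/1250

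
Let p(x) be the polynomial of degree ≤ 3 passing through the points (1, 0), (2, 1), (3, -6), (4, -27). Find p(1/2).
-13/8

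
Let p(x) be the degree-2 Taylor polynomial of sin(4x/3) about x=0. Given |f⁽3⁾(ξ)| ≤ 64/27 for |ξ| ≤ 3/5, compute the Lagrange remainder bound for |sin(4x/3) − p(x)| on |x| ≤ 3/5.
32/375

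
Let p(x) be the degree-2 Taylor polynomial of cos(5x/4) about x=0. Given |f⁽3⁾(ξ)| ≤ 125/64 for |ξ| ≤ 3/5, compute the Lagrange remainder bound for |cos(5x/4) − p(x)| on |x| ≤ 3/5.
9/128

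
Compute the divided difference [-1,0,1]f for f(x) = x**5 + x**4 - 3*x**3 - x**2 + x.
0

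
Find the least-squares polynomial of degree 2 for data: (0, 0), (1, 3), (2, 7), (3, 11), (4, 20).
11/35 + (48/35)x + (6/7)x²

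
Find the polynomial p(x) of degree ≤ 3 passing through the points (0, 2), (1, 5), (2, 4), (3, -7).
-x**3 + x**2 + 3*x + 2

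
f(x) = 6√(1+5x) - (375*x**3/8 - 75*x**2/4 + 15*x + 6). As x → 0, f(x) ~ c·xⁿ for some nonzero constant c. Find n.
4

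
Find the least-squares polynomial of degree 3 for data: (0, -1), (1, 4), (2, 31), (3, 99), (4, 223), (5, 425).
-67/63 + (79/378)x + (491/252)x² + (325/108)x³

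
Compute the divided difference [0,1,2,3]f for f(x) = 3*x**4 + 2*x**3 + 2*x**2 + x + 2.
20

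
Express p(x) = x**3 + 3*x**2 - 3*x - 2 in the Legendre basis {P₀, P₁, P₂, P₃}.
-P₀ + (-12/5)P₁ + (2)P₂ + (2/5)P₃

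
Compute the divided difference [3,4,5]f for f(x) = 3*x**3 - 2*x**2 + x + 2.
34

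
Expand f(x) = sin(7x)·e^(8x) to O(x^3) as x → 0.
7*x + 56*x**2 + O(x**3)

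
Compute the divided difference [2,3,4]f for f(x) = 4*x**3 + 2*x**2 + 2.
38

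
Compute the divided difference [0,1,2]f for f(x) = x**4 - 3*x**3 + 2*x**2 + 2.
0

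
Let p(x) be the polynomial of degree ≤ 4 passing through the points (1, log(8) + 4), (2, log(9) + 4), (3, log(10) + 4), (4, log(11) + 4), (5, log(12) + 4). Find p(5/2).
log(11**(27/32)*2**(81/128)*3**(123/128)*5**(45/64)/11) + 4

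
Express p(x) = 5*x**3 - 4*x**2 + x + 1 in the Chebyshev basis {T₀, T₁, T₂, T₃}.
-T₀ + (19/4)T₁ + (-2)T₂ + (5/4)T₃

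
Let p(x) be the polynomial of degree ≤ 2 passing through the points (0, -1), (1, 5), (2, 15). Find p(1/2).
3/2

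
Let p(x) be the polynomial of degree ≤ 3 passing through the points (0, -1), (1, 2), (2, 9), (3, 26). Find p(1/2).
3/8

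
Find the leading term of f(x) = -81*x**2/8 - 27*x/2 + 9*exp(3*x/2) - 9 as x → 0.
81*x**3/16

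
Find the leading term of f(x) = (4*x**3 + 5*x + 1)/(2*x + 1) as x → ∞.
2*x**2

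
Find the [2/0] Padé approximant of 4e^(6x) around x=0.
72*x**2 + 24*x + 4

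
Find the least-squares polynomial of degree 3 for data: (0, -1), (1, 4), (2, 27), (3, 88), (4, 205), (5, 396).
-58/63 + (547/378)x + (8/63)x² + (167/54)x³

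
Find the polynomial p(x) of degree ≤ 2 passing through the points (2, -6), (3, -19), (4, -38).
-3*x**2 + 2*x + 2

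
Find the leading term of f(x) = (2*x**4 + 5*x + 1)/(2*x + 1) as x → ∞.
x**3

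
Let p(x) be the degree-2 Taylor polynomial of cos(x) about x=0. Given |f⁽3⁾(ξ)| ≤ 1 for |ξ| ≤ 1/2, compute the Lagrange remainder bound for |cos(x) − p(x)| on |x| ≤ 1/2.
1/48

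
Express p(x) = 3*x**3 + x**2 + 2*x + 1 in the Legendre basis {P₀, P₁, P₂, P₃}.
(4/3)P₀ + (19/5)P₁ + (2/3)P₂ + (6/5)P₃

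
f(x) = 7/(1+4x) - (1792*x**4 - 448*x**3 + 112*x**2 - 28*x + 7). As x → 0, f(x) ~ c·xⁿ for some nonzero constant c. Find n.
5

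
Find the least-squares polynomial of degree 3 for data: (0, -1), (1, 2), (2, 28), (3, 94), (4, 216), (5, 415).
-47/42 + (-451/252)x + (191/84)x² + (53/18)x³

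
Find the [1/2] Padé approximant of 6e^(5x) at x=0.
(10*x + 6)/(25*x**2/6 - 10*x/3 + 1)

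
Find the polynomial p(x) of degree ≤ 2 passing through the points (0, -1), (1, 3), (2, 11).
2*x**2 + 2*x - 1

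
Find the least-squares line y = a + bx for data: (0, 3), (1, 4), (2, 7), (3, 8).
a = 14/5, b = 9/5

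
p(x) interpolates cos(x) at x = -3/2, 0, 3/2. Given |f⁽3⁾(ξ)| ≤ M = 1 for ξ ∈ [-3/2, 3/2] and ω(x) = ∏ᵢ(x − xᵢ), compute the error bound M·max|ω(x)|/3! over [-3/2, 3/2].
sqrt(3)/8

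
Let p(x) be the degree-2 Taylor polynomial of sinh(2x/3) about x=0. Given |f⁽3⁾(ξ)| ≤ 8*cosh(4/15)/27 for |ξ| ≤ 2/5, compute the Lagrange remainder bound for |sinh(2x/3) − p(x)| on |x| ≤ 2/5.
32*cosh(4/15)/10125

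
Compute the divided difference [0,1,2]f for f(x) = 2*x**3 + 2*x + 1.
6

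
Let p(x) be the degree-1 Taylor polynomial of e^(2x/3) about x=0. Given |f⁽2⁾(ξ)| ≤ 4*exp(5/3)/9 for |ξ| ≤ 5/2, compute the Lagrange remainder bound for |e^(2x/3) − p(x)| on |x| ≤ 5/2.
25*exp(5/3)/18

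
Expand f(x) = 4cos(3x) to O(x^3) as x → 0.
4 - 18*x**2 + O(x**3)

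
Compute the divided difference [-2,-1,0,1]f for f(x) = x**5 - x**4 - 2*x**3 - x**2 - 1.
5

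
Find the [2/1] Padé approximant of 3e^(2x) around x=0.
(2*x**2 + 4*x + 3)/(1 - 2*x/3)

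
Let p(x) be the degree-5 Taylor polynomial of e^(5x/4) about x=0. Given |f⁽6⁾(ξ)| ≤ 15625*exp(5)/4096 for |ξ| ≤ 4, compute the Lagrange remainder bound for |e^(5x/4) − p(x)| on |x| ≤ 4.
3125*exp(5)/144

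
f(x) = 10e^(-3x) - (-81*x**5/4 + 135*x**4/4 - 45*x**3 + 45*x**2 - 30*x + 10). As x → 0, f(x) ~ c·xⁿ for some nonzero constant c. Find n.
6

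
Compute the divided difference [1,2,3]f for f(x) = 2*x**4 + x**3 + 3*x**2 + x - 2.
59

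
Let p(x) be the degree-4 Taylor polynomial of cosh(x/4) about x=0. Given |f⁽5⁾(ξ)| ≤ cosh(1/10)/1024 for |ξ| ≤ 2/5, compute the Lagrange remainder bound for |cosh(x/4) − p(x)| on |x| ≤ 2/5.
cosh(1/10)/12000000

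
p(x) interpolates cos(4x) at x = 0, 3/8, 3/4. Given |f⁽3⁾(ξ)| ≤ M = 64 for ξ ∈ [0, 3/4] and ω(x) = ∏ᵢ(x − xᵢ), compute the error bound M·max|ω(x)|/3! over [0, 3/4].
sqrt(3)/8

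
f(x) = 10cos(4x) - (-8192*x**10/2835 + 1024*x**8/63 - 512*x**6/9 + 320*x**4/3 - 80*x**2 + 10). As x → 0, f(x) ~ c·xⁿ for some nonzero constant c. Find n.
12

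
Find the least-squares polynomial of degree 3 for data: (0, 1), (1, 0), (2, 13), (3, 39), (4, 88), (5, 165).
13/18 + (-2479/756)x + (653/252)x² + (25/27)x³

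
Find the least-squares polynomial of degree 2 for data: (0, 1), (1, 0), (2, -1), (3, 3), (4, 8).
43/35 + (-221/70)x + (17/14)x²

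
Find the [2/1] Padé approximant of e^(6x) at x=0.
(6*x**2 + 4*x + 1)/(1 - 2*x)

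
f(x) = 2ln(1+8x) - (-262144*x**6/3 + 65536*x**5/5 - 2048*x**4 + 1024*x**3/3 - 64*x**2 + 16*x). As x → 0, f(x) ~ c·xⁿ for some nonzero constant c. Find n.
7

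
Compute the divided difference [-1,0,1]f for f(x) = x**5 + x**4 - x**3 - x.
1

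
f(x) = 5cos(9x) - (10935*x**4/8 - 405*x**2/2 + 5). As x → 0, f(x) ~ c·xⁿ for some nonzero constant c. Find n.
6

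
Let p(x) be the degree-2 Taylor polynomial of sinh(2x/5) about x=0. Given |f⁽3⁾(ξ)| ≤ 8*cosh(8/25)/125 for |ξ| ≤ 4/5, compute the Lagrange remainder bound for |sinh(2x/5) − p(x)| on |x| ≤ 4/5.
256*cosh(8/25)/46875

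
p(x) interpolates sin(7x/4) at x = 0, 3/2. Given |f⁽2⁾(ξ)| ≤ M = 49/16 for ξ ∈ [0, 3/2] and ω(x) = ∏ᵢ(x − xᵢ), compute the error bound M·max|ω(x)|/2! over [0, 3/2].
441/512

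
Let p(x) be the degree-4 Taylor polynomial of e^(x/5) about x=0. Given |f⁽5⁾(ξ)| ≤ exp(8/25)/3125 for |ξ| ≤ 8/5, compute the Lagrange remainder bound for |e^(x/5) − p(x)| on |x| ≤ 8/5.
4096*exp(8/25)/146484375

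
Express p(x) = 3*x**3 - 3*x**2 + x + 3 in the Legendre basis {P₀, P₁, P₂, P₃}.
(2)P₀ + (14/5)P₁ + (-2)P₂ + (6/5)P₃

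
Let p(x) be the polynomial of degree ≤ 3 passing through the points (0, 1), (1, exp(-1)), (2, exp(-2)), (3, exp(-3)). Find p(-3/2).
(-189*exp(2) - 35 + 135*e + 105*exp(3))*exp(-3)/16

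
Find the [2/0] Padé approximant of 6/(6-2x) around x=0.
x**2/9 + x/3 + 1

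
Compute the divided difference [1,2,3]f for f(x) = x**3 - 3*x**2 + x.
3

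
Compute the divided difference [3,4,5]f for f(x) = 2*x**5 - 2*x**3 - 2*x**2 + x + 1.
1294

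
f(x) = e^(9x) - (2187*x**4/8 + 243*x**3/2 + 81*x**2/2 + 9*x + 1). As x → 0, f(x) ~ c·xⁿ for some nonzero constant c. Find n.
5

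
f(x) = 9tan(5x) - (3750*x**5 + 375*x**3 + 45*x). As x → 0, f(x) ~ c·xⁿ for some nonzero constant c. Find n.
7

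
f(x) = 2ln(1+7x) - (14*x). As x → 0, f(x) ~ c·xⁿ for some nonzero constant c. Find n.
2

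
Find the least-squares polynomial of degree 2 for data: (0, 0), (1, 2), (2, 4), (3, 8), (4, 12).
2/35 + (9/7)x + (3/7)x²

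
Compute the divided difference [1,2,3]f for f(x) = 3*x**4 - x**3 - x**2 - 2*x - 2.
68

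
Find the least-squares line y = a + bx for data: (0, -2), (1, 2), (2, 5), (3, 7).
a = -3/2, b = 3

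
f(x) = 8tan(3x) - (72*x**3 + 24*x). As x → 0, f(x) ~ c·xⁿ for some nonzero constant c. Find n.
5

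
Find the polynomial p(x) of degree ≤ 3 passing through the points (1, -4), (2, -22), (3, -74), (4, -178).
-3*x**3 + x**2 - 2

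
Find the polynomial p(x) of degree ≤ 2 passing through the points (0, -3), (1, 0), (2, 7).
2*x**2 + x - 3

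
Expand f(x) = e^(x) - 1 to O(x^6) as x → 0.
x + x**2/2 + x**3/6 + x**4/24 + x**5/120 + O(x**6)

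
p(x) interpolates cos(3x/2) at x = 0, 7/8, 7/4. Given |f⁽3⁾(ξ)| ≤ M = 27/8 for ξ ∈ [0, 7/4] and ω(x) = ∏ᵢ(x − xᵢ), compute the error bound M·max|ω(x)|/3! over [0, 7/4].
343*sqrt(3)/4096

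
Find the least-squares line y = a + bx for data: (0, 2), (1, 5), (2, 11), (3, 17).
a = 11/10, b = 51/10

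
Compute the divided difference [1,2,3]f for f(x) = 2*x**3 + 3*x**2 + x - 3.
15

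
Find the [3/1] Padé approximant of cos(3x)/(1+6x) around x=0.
(9*x**3/16 - 129*x**2/28 + x/56 + 1)/(337*x/56 + 1)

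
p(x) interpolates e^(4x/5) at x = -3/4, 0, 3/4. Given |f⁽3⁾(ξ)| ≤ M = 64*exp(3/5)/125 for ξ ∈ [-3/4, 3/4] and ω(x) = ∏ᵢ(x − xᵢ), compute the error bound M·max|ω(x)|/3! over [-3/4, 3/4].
sqrt(3)*exp(3/5)/125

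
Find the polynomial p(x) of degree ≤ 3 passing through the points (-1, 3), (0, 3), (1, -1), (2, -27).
-3*x**3 - 2*x**2 + x + 3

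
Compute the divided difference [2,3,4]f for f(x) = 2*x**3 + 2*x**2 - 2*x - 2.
20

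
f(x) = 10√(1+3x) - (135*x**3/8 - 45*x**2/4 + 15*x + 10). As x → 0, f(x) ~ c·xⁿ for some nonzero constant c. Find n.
4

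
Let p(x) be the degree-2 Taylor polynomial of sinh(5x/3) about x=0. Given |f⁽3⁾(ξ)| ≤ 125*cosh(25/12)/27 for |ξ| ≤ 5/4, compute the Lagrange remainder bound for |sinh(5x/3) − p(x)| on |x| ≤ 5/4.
15625*cosh(25/12)/10368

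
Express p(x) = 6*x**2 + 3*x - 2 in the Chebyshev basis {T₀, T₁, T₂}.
T₀ + (3)T₁ + (3)T₂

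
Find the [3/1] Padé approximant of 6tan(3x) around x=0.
54*x**3 + 18*x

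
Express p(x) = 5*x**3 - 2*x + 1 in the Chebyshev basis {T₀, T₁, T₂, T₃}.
T₀ + (7/4)T₁ + (5/4)T₃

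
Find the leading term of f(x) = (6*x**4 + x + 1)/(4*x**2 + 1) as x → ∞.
3*x**2/2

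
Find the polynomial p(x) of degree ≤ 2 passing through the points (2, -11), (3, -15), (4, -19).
-4*x - 3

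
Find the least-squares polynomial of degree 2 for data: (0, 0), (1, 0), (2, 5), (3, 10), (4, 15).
-4/7 + (8/7)x + (5/7)x²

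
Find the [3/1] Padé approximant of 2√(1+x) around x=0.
(-x**3/32 + 3*x**2/8 + 9*x/4 + 2)/(5*x/8 + 1)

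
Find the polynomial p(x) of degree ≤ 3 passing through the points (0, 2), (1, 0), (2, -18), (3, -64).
-2*x**3 - 2*x**2 + 2*x + 2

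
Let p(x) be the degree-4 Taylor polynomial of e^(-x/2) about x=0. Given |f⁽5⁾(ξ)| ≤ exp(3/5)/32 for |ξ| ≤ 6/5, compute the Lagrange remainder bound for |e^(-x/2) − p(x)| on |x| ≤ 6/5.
81*exp(3/5)/125000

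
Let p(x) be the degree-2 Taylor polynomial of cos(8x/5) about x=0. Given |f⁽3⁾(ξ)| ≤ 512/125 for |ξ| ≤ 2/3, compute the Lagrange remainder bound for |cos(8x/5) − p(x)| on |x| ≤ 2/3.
2048/10125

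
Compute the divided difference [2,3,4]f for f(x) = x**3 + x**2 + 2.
10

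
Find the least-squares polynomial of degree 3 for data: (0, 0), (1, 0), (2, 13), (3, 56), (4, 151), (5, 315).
-5/126 + (425/756)x + (-127/36)x² + (173/54)x³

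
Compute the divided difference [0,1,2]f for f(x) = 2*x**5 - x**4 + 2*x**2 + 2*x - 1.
25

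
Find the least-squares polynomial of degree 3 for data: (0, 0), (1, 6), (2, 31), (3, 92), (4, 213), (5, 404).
1/6 + (65/36)x + (2/3)x² + (109/36)x³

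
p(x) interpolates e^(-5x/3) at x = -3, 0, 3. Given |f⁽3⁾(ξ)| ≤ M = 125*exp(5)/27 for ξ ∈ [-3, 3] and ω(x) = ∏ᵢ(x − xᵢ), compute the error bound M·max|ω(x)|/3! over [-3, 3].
125*sqrt(3)*exp(5)/27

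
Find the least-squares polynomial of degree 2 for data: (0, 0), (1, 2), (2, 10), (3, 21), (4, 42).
9/35 + (-99/70)x + (41/14)x²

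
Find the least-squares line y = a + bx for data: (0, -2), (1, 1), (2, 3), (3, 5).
a = -17/10, b = 23/10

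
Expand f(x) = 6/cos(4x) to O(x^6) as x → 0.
6 + 48*x**2 + 320*x**4 + O(x**6)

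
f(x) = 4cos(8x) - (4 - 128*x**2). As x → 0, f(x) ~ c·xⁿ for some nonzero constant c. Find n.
4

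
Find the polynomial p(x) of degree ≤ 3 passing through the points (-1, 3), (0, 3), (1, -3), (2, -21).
-x**3 - 3*x**2 - 2*x + 3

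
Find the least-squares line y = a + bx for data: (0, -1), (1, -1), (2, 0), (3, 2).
a = -3/2, b = 1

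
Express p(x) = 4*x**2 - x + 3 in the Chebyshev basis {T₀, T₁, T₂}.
(5)T₀ - T₁ + (2)T₂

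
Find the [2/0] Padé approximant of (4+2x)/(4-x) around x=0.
3*x**2/16 + 3*x/4 + 1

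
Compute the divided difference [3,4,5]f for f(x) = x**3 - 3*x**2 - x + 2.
9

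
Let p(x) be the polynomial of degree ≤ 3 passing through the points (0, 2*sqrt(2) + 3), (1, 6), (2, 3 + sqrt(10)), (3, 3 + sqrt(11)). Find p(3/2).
-sqrt(11)/16 - sqrt(2)/8 + 9*sqrt(10)/16 + 75/16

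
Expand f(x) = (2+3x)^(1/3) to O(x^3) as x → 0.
2**(1/3) + 2**(1/3)*x/2 - 2**(1/3)*x**2/4 + O(x**3)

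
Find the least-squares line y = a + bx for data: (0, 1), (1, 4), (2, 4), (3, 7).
a = 13/10, b = 9/5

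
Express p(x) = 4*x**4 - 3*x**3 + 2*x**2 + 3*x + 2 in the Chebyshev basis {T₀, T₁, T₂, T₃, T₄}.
(9/2)T₀ + (3/4)T₁ + (3)T₂ + (-3/4)T₃ + (1/2)T₄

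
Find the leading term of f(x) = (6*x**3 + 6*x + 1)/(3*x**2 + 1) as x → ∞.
2*x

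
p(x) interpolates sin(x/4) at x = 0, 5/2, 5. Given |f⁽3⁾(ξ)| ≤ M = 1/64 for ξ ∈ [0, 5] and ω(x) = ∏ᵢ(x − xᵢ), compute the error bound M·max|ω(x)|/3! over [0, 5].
125*sqrt(3)/13824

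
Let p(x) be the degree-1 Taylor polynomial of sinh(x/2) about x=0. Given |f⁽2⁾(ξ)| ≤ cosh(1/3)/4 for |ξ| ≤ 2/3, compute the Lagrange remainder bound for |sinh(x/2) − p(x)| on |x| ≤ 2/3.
cosh(1/3)/18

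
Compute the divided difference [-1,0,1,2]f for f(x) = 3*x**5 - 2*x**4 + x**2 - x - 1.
11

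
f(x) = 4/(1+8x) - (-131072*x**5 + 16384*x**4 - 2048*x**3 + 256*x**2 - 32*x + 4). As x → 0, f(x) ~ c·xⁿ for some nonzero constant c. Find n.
6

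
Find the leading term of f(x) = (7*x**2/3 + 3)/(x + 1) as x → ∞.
7*x/3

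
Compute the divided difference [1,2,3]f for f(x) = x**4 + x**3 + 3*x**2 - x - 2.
34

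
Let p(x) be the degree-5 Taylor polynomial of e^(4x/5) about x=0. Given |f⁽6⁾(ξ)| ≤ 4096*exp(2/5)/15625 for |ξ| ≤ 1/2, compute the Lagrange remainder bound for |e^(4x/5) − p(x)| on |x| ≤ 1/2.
4*exp(2/5)/703125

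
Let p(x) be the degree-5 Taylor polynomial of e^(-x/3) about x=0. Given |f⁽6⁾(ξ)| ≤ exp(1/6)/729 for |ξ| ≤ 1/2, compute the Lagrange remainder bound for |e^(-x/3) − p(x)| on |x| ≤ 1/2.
exp(1/6)/33592320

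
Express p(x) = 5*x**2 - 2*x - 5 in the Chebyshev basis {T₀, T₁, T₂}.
(-5/2)T₀ + (-2)T₁ + (5/2)T₂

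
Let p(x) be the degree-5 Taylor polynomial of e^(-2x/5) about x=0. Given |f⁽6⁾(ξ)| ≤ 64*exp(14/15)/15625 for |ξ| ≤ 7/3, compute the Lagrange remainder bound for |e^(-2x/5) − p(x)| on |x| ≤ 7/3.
470596*exp(14/15)/512578125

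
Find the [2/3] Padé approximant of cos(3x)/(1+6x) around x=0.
(1 - 15*x**2/4)/(9*x**3/2 + 3*x**2/4 + 6*x + 1)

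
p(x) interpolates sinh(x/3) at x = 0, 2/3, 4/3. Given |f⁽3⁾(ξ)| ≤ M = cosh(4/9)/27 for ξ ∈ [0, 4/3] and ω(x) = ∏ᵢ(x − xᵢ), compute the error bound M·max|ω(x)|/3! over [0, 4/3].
8*sqrt(3)*cosh(4/9)/19683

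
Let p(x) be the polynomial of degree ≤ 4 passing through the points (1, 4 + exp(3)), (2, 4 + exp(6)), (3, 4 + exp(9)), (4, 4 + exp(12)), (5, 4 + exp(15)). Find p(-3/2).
-1365*exp(12)/32 - 2145*exp(6)/32 + 4 + 3003*exp(3)/128 + 5005*exp(9)/64 + 1155*exp(15)/128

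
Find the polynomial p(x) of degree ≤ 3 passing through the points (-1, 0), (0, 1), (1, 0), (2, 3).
x**3 - x**2 - x + 1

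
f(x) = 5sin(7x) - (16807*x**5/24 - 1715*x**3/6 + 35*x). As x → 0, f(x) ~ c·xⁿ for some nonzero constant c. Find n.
7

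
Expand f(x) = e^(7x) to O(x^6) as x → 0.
1 + 7*x + 49*x**2/2 + 343*x**3/6 + 2401*x**4/24 + 16807*x**5/120 + O(x**6)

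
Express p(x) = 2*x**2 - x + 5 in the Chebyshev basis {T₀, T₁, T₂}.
(6)T₀ - T₁ + T₂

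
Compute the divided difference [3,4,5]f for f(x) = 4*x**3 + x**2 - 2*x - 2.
49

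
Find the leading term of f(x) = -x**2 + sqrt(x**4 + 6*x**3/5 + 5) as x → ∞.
3*x/5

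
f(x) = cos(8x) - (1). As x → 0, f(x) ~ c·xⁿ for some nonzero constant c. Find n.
2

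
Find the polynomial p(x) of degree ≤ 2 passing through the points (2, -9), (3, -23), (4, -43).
-3*x**2 + x + 1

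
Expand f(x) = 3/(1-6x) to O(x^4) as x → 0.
3 + 18*x + 108*x**2 + 648*x**3 + O(x**4)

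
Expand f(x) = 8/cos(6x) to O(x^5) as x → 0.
8 + 144*x**2 + 2160*x**4 + O(x**5)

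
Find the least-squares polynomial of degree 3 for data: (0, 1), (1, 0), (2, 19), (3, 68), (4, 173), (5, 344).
55/63 + (-605/189)x + (1/9)x² + (77/27)x³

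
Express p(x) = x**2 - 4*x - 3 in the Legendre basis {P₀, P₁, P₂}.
(-8/3)P₀ + (-4)P₁ + (2/3)P₂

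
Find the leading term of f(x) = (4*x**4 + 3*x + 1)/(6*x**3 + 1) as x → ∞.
2*x/3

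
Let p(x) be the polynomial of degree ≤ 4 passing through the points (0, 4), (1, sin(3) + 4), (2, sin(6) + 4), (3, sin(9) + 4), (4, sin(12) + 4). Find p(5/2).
45*sin(6)/64 - 5*sin(3)/32 - 5*sin(12)/128 + 15*sin(9)/32 + 4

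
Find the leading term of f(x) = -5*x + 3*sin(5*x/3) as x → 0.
-125*x**3/54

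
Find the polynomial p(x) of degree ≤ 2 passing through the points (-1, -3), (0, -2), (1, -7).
-3*x**2 - 2*x - 2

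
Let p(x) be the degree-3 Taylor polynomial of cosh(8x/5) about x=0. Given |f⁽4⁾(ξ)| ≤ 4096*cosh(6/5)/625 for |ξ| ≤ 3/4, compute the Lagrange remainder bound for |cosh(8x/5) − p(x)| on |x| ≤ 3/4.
54*cosh(6/5)/625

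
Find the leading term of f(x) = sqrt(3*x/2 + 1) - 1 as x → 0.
3*x/4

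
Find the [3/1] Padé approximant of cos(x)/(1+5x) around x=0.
(x**3/120 - 295*x**2/588 + x/2940 + 1)/(14701*x/2940 + 1)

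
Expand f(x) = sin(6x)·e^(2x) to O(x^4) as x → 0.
6*x + 12*x**2 - 24*x**3 + O(x**4)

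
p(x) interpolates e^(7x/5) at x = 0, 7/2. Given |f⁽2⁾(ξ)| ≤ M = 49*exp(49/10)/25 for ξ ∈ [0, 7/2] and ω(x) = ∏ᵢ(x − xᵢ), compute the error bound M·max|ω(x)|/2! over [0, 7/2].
2401*exp(49/10)/800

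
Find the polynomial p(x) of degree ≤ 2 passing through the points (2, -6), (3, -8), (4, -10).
-2*x - 2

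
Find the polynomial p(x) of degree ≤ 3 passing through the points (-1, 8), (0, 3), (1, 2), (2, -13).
-3*x**3 + 2*x**2 + 3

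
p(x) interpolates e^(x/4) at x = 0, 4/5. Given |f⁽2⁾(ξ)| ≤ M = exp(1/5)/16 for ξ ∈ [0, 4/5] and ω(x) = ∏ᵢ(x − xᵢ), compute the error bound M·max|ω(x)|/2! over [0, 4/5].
exp(1/5)/200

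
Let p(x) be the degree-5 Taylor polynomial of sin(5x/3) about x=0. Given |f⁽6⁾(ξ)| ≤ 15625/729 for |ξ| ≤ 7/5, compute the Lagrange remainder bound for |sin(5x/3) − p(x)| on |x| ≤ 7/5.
117649/524880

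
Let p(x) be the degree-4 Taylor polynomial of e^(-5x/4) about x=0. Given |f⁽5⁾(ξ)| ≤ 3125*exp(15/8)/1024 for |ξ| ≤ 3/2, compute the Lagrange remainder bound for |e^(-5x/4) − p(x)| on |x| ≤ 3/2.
50625*exp(15/8)/262144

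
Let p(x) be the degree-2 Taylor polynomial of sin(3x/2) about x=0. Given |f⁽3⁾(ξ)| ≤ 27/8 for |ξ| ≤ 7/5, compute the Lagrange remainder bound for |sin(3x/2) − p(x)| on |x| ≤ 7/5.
3087/2000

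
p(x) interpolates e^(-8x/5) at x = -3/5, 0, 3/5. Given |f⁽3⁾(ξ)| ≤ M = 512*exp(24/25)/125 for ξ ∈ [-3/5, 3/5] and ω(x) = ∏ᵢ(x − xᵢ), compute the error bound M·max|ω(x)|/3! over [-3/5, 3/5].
512*sqrt(3)*exp(24/25)/15625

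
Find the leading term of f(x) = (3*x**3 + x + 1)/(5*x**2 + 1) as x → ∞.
3*x/5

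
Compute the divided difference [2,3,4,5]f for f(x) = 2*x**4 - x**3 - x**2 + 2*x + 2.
27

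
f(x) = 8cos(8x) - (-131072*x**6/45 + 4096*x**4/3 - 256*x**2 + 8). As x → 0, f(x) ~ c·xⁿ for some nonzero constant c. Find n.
8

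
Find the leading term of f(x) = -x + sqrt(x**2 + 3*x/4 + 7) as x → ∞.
3/8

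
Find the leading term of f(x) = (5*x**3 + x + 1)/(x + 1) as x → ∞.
5*x**2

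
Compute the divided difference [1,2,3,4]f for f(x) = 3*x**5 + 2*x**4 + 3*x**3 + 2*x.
218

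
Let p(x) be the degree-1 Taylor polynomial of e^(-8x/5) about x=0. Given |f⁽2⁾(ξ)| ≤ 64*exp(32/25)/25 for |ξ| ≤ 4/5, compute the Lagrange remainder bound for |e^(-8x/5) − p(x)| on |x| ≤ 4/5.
512*exp(32/25)/625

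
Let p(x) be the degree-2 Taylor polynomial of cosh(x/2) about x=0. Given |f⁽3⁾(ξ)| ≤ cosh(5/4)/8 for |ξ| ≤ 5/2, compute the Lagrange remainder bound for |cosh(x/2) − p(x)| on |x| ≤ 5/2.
125*cosh(5/4)/384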